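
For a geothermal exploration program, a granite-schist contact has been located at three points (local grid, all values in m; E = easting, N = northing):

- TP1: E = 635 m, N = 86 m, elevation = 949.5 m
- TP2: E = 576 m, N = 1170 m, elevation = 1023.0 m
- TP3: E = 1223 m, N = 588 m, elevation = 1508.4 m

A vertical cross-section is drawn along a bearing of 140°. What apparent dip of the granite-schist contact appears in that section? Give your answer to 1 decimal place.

Let the plane be z = a·E + b·N + c.
TP2−TP1: −59a + 1084b = 73.5;  TP3−TP1: 588a + 502b = 558.9.
Solving gives a = 0.85299, b = 0.11423.
Unit vector along 140° is (sin 140°, cos 140°) = (0.6428, -0.7660).
Slope in that direction = a·(0.6428) + b·(-0.7660) = 0.46078.
Apparent dip = arctan|0.46078| = 24.7° (true dip is 40.7°, so apparent ≤ true as expected).

24.7°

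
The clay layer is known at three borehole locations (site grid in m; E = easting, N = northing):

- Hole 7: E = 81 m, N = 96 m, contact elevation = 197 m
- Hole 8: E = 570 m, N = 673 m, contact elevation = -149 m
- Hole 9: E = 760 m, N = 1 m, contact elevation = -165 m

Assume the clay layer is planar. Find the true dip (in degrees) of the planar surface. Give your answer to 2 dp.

29.56°

Two edge vectors: Hole 7→Hole 8 = (489, 577, -346), Hole 7→Hole 9 = (679, -95, -362).
Normal n = (Hole 7→Hole 8) × (Hole 7→Hole 9) = (-241744, -57916, -438238).
So ∂z/∂E = −n_x/n_z = −0.55163 and ∂z/∂N = −n_y/n_z = −0.13216.
Gradient magnitude |∇z| = √(a² + b²) = √(0.30429 + 0.01747) = 0.56724.
True dip = arctan(0.56724) = 29.56°, dipping toward ENE (azimuth ≈ 077°).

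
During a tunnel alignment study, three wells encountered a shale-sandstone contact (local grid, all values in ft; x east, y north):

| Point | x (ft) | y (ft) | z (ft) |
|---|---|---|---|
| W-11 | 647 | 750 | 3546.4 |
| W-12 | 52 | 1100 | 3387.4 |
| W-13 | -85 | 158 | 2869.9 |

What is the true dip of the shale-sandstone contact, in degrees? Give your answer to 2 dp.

Let the plane be z = a·x + b·y + c.
W-12−W-11: −595a + 350b = −159;  W-13−W-11: −732a − 592b = −676.5.
Solving gives a = 0.54385, b = 0.47027.
Gradient magnitude |∇z| = √(a² + b²) = √(0.29578 + 0.22115) = 0.71898.
True dip = arctan(0.71898) = 35.72°, dipping toward SW (azimuth ≈ 229°).

35.72°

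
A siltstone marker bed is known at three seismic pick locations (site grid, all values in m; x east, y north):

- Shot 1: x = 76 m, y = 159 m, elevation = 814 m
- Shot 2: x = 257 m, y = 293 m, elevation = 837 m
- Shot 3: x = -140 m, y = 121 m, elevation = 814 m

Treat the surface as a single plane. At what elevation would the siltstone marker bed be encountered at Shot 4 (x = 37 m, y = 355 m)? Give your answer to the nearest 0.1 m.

Let the plane be z = a·x + b·y + c.
Shot 2−Shot 1: 181a + 134b = 23;  Shot 3−Shot 1: −216a − 38b = 0.
Solving gives a = −0.03961, b = 0.22514.
Then c = 814 − a·76 − b·159 = 781.21.
At (37, 355): z = −1.5 + 79.9 + 781.21 = 859.7 m.

859.7 m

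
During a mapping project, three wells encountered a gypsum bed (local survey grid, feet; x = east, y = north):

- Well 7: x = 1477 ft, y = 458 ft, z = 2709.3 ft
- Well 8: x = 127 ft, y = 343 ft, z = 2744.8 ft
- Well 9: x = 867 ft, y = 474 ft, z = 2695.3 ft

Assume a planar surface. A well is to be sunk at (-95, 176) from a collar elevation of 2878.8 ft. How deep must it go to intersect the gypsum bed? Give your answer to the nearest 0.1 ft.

62.7 ft

Let the plane be z = a·x + b·y + c.
Well 8−Well 7: −1350a − 115b = 35.5;  Well 9−Well 7: −610a + 16b = −14.
Solving gives a = 0.011357, b = −0.442016.
Then c = 2709.3 − a·1477 − b·458 = 2894.97.
At (-95, 176): z_contact = −1.08 − 77.79 + 2894.97 = 2816.10 ft.
Depth below ground = 2878.8 − 2816.10 = 62.7 ft.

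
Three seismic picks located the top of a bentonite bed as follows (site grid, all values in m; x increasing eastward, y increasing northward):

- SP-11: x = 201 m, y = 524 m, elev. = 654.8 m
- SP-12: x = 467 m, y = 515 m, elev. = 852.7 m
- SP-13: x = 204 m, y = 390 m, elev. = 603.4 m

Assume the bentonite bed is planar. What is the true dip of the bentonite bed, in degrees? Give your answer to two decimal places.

Let the plane be z = a·x + b·y + c.
SP-12−SP-11: 266a − 9b = 197.9;  SP-13−SP-11: 3a − 134b = −51.4.
Solving gives a = 0.75754, b = 0.40054.
Gradient magnitude |∇z| = √(a² + b²) = √(0.57386 + 0.16043) = 0.85691.
True dip = arctan(0.85691) = 40.59°, dipping toward WSW (azimuth ≈ 242°).

40.59°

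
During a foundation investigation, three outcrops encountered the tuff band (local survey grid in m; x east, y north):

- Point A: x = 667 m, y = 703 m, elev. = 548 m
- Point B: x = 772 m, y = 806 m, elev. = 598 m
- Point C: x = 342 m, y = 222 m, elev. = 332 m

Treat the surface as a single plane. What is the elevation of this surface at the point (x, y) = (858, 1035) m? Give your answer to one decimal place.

Two edge vectors: Point A→Point B = (105, 103, 50), Point A→Point C = (-325, -481, -216).
Normal n = (Point A→Point B) × (Point A→Point C) = (1802, 6430, -17030).
So ∂z/∂x = −n_x/n_z = 0.105813 and ∂z/∂y = −n_y/n_z = 0.377569.
Intercept c from Point A: 548 − 70.58 − 265.43 = 211.99.
At (858, 1035): z = 90.8 + 390.8 + 211.99 = 693.6 m.

693.6 m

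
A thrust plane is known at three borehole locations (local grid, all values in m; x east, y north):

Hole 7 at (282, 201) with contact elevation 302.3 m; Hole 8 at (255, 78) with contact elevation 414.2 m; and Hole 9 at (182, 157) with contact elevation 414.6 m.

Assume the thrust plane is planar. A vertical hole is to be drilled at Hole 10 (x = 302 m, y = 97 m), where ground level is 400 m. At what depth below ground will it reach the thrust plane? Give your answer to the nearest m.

Let the plane be z = a·x + b·y + c.
Hole 8−Hole 7: −27a − 123b = 111.9;  Hole 9−Hole 7: −100a − 44b = 112.3.
Solving gives a = −0.79997, b = −0.73415.
Then c = 302.3 − a·282 − b·201 = 675.46.
At (302, 97): z_contact = −241.6 − 71.2 + 675.46 = 362.7 m.
Depth below ground = 400 − 362.7 = 37 m.

37 m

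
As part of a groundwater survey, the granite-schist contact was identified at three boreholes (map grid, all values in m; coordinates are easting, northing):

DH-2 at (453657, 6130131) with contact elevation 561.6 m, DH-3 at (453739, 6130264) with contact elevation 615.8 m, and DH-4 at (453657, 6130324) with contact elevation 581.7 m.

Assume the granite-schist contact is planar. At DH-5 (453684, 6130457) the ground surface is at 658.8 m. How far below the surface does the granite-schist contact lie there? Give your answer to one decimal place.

Let the plane be z = a·easting + b·northing + c.
DH-3−DH-2: 82a + 133b = 54.2;  DH-4−DH-2: 0a + 193b = 20.1.
Solving gives a = 0.492057374, b = 0.104145078.
Then c = 561.6 − a·453657 − b·6130131 = −861086.64.
At (453684, 6130457): z_contact = 223238.56 + 638456.92 − 861086.64 = 608.84 m.
Depth below ground = 658.8 − 608.84 = 50.0 m.

50.0 m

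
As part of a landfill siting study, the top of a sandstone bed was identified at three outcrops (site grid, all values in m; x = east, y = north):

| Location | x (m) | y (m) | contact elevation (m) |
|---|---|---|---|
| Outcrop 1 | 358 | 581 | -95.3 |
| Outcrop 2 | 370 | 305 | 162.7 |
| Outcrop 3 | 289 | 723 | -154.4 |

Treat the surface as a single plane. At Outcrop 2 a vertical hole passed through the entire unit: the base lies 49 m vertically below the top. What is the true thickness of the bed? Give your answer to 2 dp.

Two edge vectors: Outcrop 1→Outcrop 2 = (12, -276, 258), Outcrop 1→Outcrop 3 = (-69, 142, -59.1).
Normal n = (Outcrop 1→Outcrop 2) × (Outcrop 1→Outcrop 3) = (-20324.4, -17092.8, -17340).
So ∂z/∂x = −n_x/n_z = −1.17211 and ∂z/∂y = −n_y/n_z = −0.98574.
|∇z| = √(a²+b²) = 1.53151, so dip δ = arctan(1.53151) = 56.86°.
True thickness = vertical thickness × cos δ = 49 × cos 56.86° = 26.79 m.

26.79 m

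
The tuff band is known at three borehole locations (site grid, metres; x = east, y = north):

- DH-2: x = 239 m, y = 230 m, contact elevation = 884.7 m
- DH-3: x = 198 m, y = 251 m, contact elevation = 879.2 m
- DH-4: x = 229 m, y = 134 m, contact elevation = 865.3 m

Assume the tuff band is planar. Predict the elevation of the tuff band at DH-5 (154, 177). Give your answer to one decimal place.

Let the plane be z = a·x + b·y + c.
DH-3−DH-2: −41a + 21b = −5.5;  DH-4−DH-2: −10a − 96b = −19.4.
Solving gives a = 0.22562, b = 0.17858.
Then c = 884.7 − a·239 − b·230 = 789.70.
At (154, 177): z = 34.7 + 31.6 + 789.70 = 856.1 m.

856.1 m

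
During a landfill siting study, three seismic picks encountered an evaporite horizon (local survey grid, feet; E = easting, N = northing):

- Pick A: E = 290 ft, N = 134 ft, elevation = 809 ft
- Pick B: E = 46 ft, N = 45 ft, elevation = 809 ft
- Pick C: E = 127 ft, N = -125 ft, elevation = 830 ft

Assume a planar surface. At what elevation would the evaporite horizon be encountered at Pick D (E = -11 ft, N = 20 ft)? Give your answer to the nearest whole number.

Two edge vectors: Pick A→Pick B = (-244, -89, 0), Pick A→Pick C = (-163, -259, 21).
Normal n = (Pick A→Pick B) × (Pick A→Pick C) = (-1869, 5124, 48689).
So ∂z/∂E = −n_x/n_z = 0.03839 and ∂z/∂N = −n_y/n_z = −0.10524.
Intercept c from Pick A: 809 − 11.13 + 14.10 = 811.97.
At (-11, 20): z = −0.4 − 2.1 + 811.97 = 809.4 ft.

809 ft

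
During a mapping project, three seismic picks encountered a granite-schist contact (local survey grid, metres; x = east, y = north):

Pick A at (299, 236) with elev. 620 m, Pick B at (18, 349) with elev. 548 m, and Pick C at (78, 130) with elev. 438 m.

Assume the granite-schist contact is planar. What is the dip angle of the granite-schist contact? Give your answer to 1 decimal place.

Two edge vectors: Pick A→Pick B = (-281, 113, -72), Pick A→Pick C = (-221, -106, -182).
Normal n = (Pick A→Pick B) × (Pick A→Pick C) = (-28198, -35230, 54759).
So ∂z/∂x = −n_x/n_z = 0.51495 and ∂z/∂y = −n_y/n_z = 0.64336.
Gradient magnitude |∇z| = √(a² + b²) = √(0.26517 + 0.41392) = 0.82407.
True dip = arctan(0.82407) = 39.5°, dipping toward SW (azimuth ≈ 219°).

39.5°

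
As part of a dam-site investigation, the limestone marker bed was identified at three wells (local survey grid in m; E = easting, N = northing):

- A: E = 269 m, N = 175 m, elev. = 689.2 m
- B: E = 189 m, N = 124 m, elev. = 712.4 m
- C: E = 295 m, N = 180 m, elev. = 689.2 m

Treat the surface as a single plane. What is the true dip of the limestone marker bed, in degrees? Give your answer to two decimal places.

Two edge vectors: A→B = (-80, -51, 23.2), A→C = (26, 5, 0).
Normal n = (A→B) × (A→C) = (-116, 603.2, 926).
So ∂z/∂E = −n_x/n_z = 0.12527 and ∂z/∂N = −n_y/n_z = −0.65140.
Gradient magnitude |∇z| = √(a² + b²) = √(0.01569 + 0.42433) = 0.66334.
True dip = arctan(0.66334) = 33.56°, dipping toward N (azimuth ≈ 349°).

33.56°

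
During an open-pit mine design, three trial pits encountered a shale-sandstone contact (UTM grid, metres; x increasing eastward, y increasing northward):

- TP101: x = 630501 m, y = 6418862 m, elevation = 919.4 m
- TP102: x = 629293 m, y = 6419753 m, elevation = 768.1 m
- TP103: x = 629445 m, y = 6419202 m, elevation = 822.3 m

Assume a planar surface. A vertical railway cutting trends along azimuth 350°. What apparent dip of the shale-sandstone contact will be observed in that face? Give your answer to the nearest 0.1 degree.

Two edge vectors: TP101→TP102 = (-1208, 891, -151.3), TP101→TP103 = (-1056, 340, -97.1).
Normal n = (TP101→TP102) × (TP101→TP103) = (-35074.1, 42476, 530176).
So ∂z/∂x = −n_x/n_z = 0.06616 and ∂z/∂y = −n_y/n_z = −0.08012.
Unit vector along 350° is (sin 350°, cos 350°) = (-0.1736, 0.9848).
Slope in that direction = a·(-0.1736) + b·(0.9848) = −0.09039.
Apparent dip = arctan|0.09039| = 5.2° (true dip is 5.9°, so apparent ≤ true as expected).

5.2°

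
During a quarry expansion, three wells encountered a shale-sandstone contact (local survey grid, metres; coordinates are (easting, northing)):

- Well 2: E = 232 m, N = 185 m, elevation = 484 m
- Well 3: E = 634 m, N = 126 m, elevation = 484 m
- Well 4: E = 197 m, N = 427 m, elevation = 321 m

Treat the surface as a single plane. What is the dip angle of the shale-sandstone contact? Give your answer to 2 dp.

Two edge vectors: Well 2→Well 3 = (402, -59, 0), Well 2→Well 4 = (-35, 242, -163).
Normal n = (Well 2→Well 3) × (Well 2→Well 4) = (9617, 65526, 95219).
So ∂z/∂E = −n_x/n_z = −0.10100 and ∂z/∂N = −n_y/n_z = −0.68816.
Gradient magnitude |∇z| = √(a² + b²) = √(0.01020 + 0.47357) = 0.69553.
True dip = arctan(0.69553) = 34.82°, dipping toward N (azimuth ≈ 008°).

34.82°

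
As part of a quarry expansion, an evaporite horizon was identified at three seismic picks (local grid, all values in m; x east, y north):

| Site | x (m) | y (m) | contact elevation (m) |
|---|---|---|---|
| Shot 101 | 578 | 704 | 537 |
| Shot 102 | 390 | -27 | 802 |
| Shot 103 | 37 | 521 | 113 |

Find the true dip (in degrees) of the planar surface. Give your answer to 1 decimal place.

Let the plane be z = a·x + b·y + c.
Shot 102−Shot 101: −188a − 731b = 265;  Shot 103−Shot 101: −541a − 183b = −424.
Solving gives a = 0.99272, b = −0.61783.
Gradient magnitude |∇z| = √(a² + b²) = √(0.98550 + 0.38171) = 1.16928.
True dip = arctan(1.16928) = 49.5°, dipping toward WNW (azimuth ≈ 302°).

49.5°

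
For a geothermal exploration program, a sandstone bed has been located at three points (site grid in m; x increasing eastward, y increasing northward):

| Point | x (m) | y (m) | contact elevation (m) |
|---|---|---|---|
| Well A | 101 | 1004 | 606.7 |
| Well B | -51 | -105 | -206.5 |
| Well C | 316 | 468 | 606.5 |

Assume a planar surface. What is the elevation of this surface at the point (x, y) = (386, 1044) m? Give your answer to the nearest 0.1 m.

1016.7 m

Let the plane be z = a·x + b·y + c.
Well B−Well A: −152a − 1109b = −813.2;  Well C−Well A: 215a − 536b = −0.2.
Solving gives a = 1.361813, b = 0.546623.
Then c = 606.7 − a·101 − b·1004 = −79.65.
At (386, 1044): z = 525.7 + 570.7 − 79.65 = 1016.7 m.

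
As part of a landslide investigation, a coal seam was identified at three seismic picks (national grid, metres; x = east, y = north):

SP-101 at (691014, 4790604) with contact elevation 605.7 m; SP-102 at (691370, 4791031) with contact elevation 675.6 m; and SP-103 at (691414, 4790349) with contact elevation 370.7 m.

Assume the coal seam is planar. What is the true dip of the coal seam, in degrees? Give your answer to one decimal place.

Two edge vectors: SP-101→SP-102 = (356, 427, 69.9), SP-101→SP-103 = (400, -255, -235).
Normal n = (SP-101→SP-102) × (SP-101→SP-103) = (-82520.5, 111620, -261580).
So ∂z/∂x = −n_x/n_z = −0.31547 and ∂z/∂y = −n_y/n_z = 0.42671.
Gradient magnitude |∇z| = √(a² + b²) = √(0.09952 + 0.18209) = 0.53067.
True dip = arctan(0.53067) = 28.0°, dipping toward SE (azimuth ≈ 144°).

28.0°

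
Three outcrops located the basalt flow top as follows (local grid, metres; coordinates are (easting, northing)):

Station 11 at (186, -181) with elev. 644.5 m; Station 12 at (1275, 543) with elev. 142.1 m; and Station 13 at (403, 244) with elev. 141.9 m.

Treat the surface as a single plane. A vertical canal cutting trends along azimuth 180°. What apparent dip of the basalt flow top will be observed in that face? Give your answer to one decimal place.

55.1°

Two edge vectors: Station 11→Station 12 = (1089, 724, -502.4), Station 11→Station 13 = (217, 425, -502.6).
Normal n = (Station 11→Station 12) × (Station 11→Station 13) = (-150362.4, 438310.6, 305717).
So ∂z/∂E = −n_x/n_z = 0.49184 and ∂z/∂N = −n_y/n_z = −1.43371.
Unit vector along 180° is (sin 180°, cos 180°) = (0.0000, -1.0000).
Slope in that direction = a·(0.0000) + b·(-1.0000) = 1.43371.
Apparent dip = arctan|1.43371| = 55.1° (true dip is 56.6°, so apparent ≤ true as expected).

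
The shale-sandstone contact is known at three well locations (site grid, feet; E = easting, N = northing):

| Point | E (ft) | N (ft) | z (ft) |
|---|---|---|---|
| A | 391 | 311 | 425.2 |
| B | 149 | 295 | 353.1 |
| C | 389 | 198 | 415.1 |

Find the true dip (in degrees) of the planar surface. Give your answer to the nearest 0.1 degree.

16.9°

Let the plane be z = a·E + b·N + c.
B−A: −242a − 16b = −72.1;  C−A: −2a − 113b = −10.1.
Solving gives a = 0.29237, b = 0.08421.
Gradient magnitude |∇z| = √(a² + b²) = √(0.08548 + 0.00709) = 0.30425.
True dip = arctan(0.30425) = 16.9°, dipping toward WSW (azimuth ≈ 254°).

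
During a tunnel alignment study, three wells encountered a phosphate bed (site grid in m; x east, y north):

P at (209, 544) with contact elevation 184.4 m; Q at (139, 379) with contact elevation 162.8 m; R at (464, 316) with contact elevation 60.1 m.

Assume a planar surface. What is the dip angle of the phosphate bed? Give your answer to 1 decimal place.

20.0°

Two edge vectors: P→Q = (-70, -165, -21.6), P→R = (255, -228, -124.3).
Normal n = (P→Q) × (P→R) = (15584.7, -14209, 58035).
So ∂z/∂x = −n_x/n_z = −0.26854 and ∂z/∂y = −n_y/n_z = 0.24484.
Gradient magnitude |∇z| = √(a² + b²) = √(0.07211 + 0.05994) = 0.36340.
True dip = arctan(0.36340) = 20.0°, dipping toward SE (azimuth ≈ 132°).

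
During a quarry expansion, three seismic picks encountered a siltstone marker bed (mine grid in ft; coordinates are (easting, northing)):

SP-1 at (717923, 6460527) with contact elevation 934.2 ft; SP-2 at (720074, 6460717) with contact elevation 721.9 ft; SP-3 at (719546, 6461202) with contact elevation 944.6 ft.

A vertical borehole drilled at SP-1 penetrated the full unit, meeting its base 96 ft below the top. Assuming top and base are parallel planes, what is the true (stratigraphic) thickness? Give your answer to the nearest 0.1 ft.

Two edge vectors: SP-1→SP-2 = (2151, 190, -212.3), SP-1→SP-3 = (1623, 675, 10.4).
Normal n = (SP-1→SP-2) × (SP-1→SP-3) = (145278.5, -366933.3, 1143555).
So ∂z/∂E = −n_x/n_z = −0.12704 and ∂z/∂N = −n_y/n_z = 0.32087.
|∇z| = √(a²+b²) = 0.34510, so dip δ = arctan(0.34510) = 19.04°.
True thickness = vertical thickness × cos δ = 96 × cos 19.04° = 90.7 ft.

90.7 ft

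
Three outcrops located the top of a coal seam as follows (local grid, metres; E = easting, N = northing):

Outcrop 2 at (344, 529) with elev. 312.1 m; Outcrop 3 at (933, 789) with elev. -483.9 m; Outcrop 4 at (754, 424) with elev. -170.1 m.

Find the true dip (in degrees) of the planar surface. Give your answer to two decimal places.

Two edge vectors: Outcrop 2→Outcrop 3 = (589, 260, -796), Outcrop 2→Outcrop 4 = (410, -105, -482.2).
Normal n = (Outcrop 2→Outcrop 3) × (Outcrop 2→Outcrop 4) = (-208952, -42344.2, -168445).
So ∂z/∂E = −n_x/n_z = −1.24048 and ∂z/∂N = −n_y/n_z = −0.25138.
Gradient magnitude |∇z| = √(a² + b²) = √(1.53878 + 0.06319) = 1.26569.
True dip = arctan(1.26569) = 51.69°, dipping toward ENE (azimuth ≈ 079°).

51.69°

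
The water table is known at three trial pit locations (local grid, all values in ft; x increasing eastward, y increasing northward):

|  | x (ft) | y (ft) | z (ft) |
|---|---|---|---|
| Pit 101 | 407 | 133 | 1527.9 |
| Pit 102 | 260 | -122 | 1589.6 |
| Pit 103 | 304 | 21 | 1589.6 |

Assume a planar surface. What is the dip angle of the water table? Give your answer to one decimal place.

Two edge vectors: Pit 101→Pit 102 = (-147, -255, 61.7), Pit 101→Pit 103 = (-103, -112, 61.7).
Normal n = (Pit 101→Pit 102) × (Pit 101→Pit 103) = (-8823.1, 2714.8, -9801).
So ∂z/∂x = −n_x/n_z = −0.90022 and ∂z/∂y = −n_y/n_z = 0.27699.
Gradient magnitude |∇z| = √(a² + b²) = √(0.81040 + 0.07672) = 0.94188.
True dip = arctan(0.94188) = 43.3°, dipping toward ESE (azimuth ≈ 107°).

43.3°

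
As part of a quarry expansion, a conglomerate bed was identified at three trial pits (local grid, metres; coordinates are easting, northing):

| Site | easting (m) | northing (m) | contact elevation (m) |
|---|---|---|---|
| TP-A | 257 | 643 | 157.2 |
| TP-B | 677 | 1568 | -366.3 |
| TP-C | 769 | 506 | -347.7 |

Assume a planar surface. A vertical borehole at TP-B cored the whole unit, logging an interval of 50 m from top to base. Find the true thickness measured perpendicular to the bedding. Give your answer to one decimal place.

35.0 m

Let the plane be z = a·easting + b·northing + c.
TP-B−TP-A: 420a + 925b = −523.5;  TP-C−TP-A: 512a − 137b = −504.9.
Solving gives a = −1.01433, b = −0.10538.
|∇z| = √(a²+b²) = 1.01979, so dip δ = arctan(1.01979) = 45.56°.
True thickness = vertical thickness × cos δ = 50 × cos 45.56° = 35.0 m.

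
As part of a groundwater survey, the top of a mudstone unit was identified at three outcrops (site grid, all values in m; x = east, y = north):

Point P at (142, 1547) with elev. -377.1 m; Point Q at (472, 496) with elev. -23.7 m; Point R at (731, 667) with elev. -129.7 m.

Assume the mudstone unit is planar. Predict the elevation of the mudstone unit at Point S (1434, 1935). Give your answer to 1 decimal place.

-726.9 m

Let the plane be z = a·x + b·y + c.
Point Q−Point P: 330a − 1051b = 353.4;  Point R−Point P: 589a − 880b = 247.4.
Solving gives a = −0.155108, b = −0.384953.
Then c = -377.1 − a·142 − b·1547 = 240.45.
At (1434, 1935): z = −222.4 − 744.9 + 240.45 = -726.9 m.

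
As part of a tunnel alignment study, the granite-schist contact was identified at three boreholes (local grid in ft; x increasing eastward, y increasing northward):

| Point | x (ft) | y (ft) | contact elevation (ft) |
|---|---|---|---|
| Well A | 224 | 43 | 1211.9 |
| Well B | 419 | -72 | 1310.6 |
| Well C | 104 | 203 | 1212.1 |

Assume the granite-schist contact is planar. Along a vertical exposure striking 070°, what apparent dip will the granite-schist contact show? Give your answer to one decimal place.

Two edge vectors: Well A→Well B = (195, -115, 98.7), Well A→Well C = (-120, 160, 0.2).
Normal n = (Well A→Well B) × (Well A→Well C) = (-15815, -11883, 17400).
So ∂z/∂x = −n_x/n_z = 0.90891 and ∂z/∂y = −n_y/n_z = 0.68293.
Unit vector along 070° is (sin 70°, cos 70°) = (0.9397, 0.3420).
Slope in that direction = a·(0.9397) + b·(0.3420) = 1.08767.
Apparent dip = arctan|1.08767| = 47.4° (true dip is 48.7°, so apparent ≤ true as expected).

47.4°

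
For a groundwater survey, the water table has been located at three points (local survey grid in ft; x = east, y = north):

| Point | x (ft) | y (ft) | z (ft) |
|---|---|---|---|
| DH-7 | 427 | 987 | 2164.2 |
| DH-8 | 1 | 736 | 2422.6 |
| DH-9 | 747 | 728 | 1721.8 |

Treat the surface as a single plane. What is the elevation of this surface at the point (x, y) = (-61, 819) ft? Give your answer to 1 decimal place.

2526.5 ft

Let the plane be z = a·x + b·y + c.
DH-8−DH-7: −426a − 251b = 258.4;  DH-9−DH-7: 320a − 259b = −442.4.
Solving gives a = −0.93346, b = 0.55480.
Then c = 2164.2 − a·427 − b·987 = 2015.20.
At (-61, 819): z = 56.9 + 454.4 + 2015.20 = 2526.5 ft.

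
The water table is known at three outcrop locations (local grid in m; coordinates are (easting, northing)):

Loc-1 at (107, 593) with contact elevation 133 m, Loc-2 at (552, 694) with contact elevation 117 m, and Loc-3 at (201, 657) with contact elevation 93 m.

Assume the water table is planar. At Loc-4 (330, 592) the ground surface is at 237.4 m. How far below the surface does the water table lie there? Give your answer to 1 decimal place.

68.1 m

Two edge vectors: Loc-1→Loc-2 = (445, 101, -16), Loc-1→Loc-3 = (94, 64, -40).
Normal n = (Loc-1→Loc-2) × (Loc-1→Loc-3) = (-3016, 16296, 18986).
So ∂z/∂E = −n_x/n_z = 0.15885 and ∂z/∂N = −n_y/n_z = −0.85832.
Intercept c from Loc-1: 133 − 17.00 + 508.98 = 624.98.
At (330, 592): z_contact = 52.42 − 508.12 + 624.98 = 169.28 m.
Depth below ground = 237.4 − 169.28 = 68.1 m.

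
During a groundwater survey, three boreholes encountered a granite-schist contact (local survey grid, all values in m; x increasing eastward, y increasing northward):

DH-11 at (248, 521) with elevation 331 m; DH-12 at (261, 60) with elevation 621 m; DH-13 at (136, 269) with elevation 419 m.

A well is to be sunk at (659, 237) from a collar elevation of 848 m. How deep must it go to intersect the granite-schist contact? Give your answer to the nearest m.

Two edge vectors: DH-11→DH-12 = (13, -461, 290), DH-11→DH-13 = (-112, -252, 88).
Normal n = (DH-11→DH-12) × (DH-11→DH-13) = (32512, -33624, -54908).
So ∂z/∂x = −n_x/n_z = 0.59212 and ∂z/∂y = −n_y/n_z = −0.61237.
Intercept c from DH-11: 331 − 146.85 + 319.04 = 503.20.
At (659, 237): z_contact = 390.2 − 145.1 + 503.20 = 748.3 m.
Depth below ground = 848 − 748.3 = 100 m.

100 m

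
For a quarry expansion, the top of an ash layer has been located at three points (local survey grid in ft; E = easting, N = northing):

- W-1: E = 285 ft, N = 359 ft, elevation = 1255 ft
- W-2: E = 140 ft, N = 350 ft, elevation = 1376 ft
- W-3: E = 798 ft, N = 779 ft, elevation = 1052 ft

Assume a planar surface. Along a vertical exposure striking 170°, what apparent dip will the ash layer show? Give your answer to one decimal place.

Let the plane be z = a·E + b·N + c.
W-2−W-1: −145a − 9b = 121;  W-3−W-1: 513a + 420b = −203.
Solving gives a = −0.87048, b = 0.57989.
Unit vector along 170° is (sin 170°, cos 170°) = (0.1736, -0.9848).
Slope in that direction = a·(0.1736) + b·(-0.9848) = −0.72224.
Apparent dip = arctan|0.72224| = 35.8° (true dip is 46.3°, so apparent ≤ true as expected).

35.8°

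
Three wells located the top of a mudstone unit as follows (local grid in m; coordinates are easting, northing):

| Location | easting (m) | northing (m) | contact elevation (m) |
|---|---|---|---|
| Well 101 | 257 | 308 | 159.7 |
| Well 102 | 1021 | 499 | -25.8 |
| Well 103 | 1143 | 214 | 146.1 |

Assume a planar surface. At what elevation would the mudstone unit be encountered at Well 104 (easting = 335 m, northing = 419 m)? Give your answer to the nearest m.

82 m

Two edge vectors: Well 101→Well 102 = (764, 191, -185.5), Well 101→Well 103 = (886, -94, -13.6).
Normal n = (Well 101→Well 102) × (Well 101→Well 103) = (-20034.6, -153962.6, -241042).
So ∂z/∂easting = −n_x/n_z = −0.08312 and ∂z/∂northing = −n_y/n_z = −0.63874.
Intercept c from Well 101: 159.7 + 21.36 + 196.73 = 377.79.
At (335, 419): z = −27.8 − 267.6 + 377.79 = 82.3 m.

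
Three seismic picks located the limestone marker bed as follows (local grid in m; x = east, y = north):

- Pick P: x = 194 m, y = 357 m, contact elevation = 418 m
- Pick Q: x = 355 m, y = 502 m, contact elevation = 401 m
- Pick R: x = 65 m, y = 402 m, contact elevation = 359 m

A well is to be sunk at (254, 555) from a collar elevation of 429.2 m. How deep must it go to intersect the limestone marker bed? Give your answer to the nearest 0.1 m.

82.4 m

Two edge vectors: Pick P→Pick Q = (161, 145, -17), Pick P→Pick R = (-129, 45, -59).
Normal n = (Pick P→Pick Q) × (Pick P→Pick R) = (-7790, 11692, 25950).
So ∂z/∂x = −n_x/n_z = 0.30019 and ∂z/∂y = −n_y/n_z = −0.45056.
Intercept c from Pick P: 418 − 58.24 + 160.85 = 520.61.
At (254, 555): z_contact = 76.25 − 250.06 + 520.61 = 346.80 m.
Depth below ground = 429.2 − 346.80 = 82.4 m.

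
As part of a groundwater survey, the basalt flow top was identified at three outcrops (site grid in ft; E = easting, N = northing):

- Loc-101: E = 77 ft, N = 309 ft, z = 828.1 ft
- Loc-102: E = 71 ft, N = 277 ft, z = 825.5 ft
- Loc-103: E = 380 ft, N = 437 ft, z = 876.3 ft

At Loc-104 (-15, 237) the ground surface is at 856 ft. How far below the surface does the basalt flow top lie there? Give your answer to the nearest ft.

Two edge vectors: Loc-101→Loc-102 = (-6, -32, -2.6), Loc-101→Loc-103 = (303, 128, 48.2).
Normal n = (Loc-101→Loc-102) × (Loc-101→Loc-103) = (-1209.6, -498.6, 8928).
So ∂z/∂E = −n_x/n_z = 0.13548 and ∂z/∂N = −n_y/n_z = 0.05585.
Intercept c from Loc-101: 828.1 − 10.43 − 17.26 = 800.41.
At (-15, 237): z_contact = −2.0 + 13.2 + 800.41 = 811.6 ft.
Depth below ground = 856 − 811.6 = 44 ft.

44 ft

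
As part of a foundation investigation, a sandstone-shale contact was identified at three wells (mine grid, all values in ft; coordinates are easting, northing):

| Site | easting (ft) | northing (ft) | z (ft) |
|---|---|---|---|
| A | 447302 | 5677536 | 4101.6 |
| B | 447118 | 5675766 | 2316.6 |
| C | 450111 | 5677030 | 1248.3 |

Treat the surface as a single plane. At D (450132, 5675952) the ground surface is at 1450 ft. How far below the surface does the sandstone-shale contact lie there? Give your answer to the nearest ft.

Let the plane be z = a·easting + b·northing + c.
B−A: −184a − 1770b = −1785;  C−A: 2809a − 506b = −2853.3.
Solving gives a = −0.81877654, b = 1.09359033.
Then c = 4101.6 − a·447302 − b·5677536 = −5838556.48.
At (450132, 5675952): z_contact = −368557.5 + 6207166.2 − 5838556.48 = 52.2 ft.
Depth below ground = 1450 − 52.2 = 1398 ft.

1398 ft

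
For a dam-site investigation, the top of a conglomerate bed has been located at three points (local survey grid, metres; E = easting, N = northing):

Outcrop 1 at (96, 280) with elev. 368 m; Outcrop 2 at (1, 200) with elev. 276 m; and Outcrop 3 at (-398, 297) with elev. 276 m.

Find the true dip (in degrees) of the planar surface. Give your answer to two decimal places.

Two edge vectors: Outcrop 1→Outcrop 2 = (-95, -80, -92), Outcrop 1→Outcrop 3 = (-494, 17, -92).
Normal n = (Outcrop 1→Outcrop 2) × (Outcrop 1→Outcrop 3) = (8924, 36708, -41135).
So ∂z/∂E = −n_x/n_z = 0.21694 and ∂z/∂N = −n_y/n_z = 0.89238.
Gradient magnitude |∇z| = √(a² + b²) = √(0.04706 + 0.79634) = 0.91837.
True dip = arctan(0.91837) = 42.56°, dipping toward SSW (azimuth ≈ 194°).

42.56°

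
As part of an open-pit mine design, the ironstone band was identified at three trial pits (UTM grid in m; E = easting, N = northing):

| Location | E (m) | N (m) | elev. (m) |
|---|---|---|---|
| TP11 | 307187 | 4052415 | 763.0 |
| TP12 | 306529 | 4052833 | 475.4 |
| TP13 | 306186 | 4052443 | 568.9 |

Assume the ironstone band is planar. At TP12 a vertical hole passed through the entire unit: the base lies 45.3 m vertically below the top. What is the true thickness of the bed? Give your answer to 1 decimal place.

Two edge vectors: TP11→TP12 = (-658, 418, -287.6), TP11→TP13 = (-1001, 28, -194.1).
Normal n = (TP11→TP12) × (TP11→TP13) = (-73081, 160169.8, 399994).
So ∂z/∂E = −n_x/n_z = 0.18271 and ∂z/∂N = −n_y/n_z = −0.40043.
|∇z| = √(a²+b²) = 0.44014, so dip δ = arctan(0.44014) = 23.76°.
True thickness = vertical thickness × cos δ = 45.3 × cos 23.76° = 41.5 m.

41.5 m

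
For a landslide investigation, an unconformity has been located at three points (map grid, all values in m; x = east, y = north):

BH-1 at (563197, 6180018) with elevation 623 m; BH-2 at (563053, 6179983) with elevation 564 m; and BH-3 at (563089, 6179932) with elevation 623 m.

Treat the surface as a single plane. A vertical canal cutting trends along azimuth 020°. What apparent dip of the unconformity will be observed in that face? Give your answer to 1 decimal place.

Let the plane be z = a·x + b·y + c.
BH-2−BH-1: −144a − 35b = −59;  BH-3−BH-1: −108a − 86b = 0.
Solving gives a = 0.58973, b = −0.74059.
Unit vector along 020° is (sin 20°, cos 20°) = (0.3420, 0.9397).
Slope in that direction = a·(0.3420) + b·(0.9397) = −0.49422.
Apparent dip = arctan|0.49422| = 26.3° (true dip is 43.4°, so apparent ≤ true as expected).

26.3°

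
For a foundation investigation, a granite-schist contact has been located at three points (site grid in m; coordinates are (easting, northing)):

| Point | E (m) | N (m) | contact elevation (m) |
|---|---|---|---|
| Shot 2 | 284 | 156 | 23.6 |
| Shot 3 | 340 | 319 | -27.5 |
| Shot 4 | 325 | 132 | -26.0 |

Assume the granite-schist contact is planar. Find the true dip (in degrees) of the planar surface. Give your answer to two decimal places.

49.31°

Let the plane be z = a·E + b·N + c.
Shot 3−Shot 2: 56a + 163b = −51.1;  Shot 4−Shot 2: 41a − 24b = −49.6.
Solving gives a = −1.15999, b = 0.08503.
Gradient magnitude |∇z| = √(a² + b²) = √(1.34557 + 0.00723) = 1.16310.
True dip = arctan(1.16310) = 49.31°, dipping toward E (azimuth ≈ 094°).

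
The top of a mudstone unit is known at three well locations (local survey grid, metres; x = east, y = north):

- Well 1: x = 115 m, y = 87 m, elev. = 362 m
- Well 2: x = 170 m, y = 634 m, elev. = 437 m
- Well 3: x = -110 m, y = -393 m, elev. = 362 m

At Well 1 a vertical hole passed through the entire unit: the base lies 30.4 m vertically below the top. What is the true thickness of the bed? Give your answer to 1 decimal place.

Let the plane be z = a·x + b·y + c.
Well 2−Well 1: 55a + 547b = 75;  Well 3−Well 1: −225a − 480b = 0.
Solving gives a = −0.37238, b = 0.17455.
|∇z| = √(a²+b²) = 0.41126, so dip δ = arctan(0.41126) = 22.36°.
True thickness = vertical thickness × cos δ = 30.4 × cos 22.36° = 28.1 m.

28.1 m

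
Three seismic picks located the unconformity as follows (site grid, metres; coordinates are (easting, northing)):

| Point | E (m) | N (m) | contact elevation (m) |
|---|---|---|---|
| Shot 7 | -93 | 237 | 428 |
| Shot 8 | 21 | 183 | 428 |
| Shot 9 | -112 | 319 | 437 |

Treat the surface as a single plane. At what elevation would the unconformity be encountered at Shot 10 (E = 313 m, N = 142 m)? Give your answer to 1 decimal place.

Let the plane be z = a·E + b·N + c.
Shot 8−Shot 7: 114a − 54b = 0;  Shot 9−Shot 7: −19a + 82b = 9.
Solving gives a = 0.05840, b = 0.12329.
Then c = 428 − a·-93 − b·237 = 404.21.
At (313, 142): z = 18.3 + 17.5 + 404.21 = 440.0 m.

440.0 m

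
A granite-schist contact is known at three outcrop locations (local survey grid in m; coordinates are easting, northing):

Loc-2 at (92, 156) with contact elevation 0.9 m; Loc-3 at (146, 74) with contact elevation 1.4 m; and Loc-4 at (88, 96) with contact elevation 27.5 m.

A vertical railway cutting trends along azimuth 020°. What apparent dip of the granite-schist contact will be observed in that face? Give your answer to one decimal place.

30.3°

Two edge vectors: Loc-2→Loc-3 = (54, -82, 0.5), Loc-2→Loc-4 = (-4, -60, 26.6).
Normal n = (Loc-2→Loc-3) × (Loc-2→Loc-4) = (-2151.2, -1438.4, -3568).
So ∂z/∂easting = −n_x/n_z = −0.60291 and ∂z/∂northing = −n_y/n_z = −0.40314.
Unit vector along 020° is (sin 20°, cos 20°) = (0.3420, 0.9397).
Slope in that direction = a·(0.3420) + b·(0.9397) = −0.58504.
Apparent dip = arctan|0.58504| = 30.3° (true dip is 36.0°, so apparent ≤ true as expected).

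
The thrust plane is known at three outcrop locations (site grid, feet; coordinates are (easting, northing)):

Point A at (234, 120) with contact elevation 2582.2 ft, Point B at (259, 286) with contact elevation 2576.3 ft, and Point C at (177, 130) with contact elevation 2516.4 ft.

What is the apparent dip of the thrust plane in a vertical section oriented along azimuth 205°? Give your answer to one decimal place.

16.1°

Let the plane be z = a·E + b·N + c.
Point B−Point A: 25a + 166b = −5.9;  Point C−Point A: −57a + 10b = −65.8.
Solving gives a = 1.11860, b = −0.20401.
Unit vector along 205° is (sin 205°, cos 205°) = (-0.4226, -0.9063).
Slope in that direction = a·(-0.4226) + b·(-0.9063) = −0.28785.
Apparent dip = arctan|0.28785| = 16.1° (true dip is 48.7°, so apparent ≤ true as expected).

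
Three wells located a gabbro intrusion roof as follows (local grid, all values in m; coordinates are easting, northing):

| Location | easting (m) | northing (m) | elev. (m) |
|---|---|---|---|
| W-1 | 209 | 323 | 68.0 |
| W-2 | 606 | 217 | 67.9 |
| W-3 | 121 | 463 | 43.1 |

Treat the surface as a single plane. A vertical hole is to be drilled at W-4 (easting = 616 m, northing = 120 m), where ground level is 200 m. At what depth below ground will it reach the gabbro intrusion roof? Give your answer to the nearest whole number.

112 m

Let the plane be z = a·easting + b·northing + c.
W-2−W-1: 397a − 106b = −0.1;  W-3−W-1: −88a + 140b = −24.9.
Solving gives a = −0.05737, b = −0.21392.
Then c = 68 − a·209 − b·323 = 149.09.
At (616, 120): z_contact = −35.3 − 25.7 + 149.09 = 88.1 m.
Depth below ground = 200 − 88.1 = 112 m.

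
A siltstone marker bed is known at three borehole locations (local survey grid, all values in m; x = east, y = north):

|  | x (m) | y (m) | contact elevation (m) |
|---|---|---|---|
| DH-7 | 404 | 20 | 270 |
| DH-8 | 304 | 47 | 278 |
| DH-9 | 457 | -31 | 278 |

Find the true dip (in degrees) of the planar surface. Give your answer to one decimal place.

Let the plane be z = a·x + b·y + c.
DH-8−DH-7: −100a + 27b = 8;  DH-9−DH-7: 53a − 51b = 8.
Solving gives a = −0.17007, b = −0.33361.
Gradient magnitude |∇z| = √(a² + b²) = √(0.02893 + 0.11129) = 0.37446.
True dip = arctan(0.37446) = 20.5°, dipping toward NNE (azimuth ≈ 027°).

20.5°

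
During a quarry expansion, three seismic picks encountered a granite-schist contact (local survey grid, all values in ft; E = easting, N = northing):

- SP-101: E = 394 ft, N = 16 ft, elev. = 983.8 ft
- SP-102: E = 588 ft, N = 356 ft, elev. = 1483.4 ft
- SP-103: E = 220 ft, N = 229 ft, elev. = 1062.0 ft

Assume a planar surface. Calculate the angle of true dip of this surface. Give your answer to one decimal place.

Two edge vectors: SP-101→SP-102 = (194, 340, 499.6), SP-101→SP-103 = (-174, 213, 78.2).
Normal n = (SP-101→SP-102) × (SP-101→SP-103) = (-79826.8, -102101.2, 100482).
So ∂z/∂E = −n_x/n_z = 0.79444 and ∂z/∂N = −n_y/n_z = 1.01611.
Gradient magnitude |∇z| = √(a² + b²) = √(0.63113 + 1.03249) = 1.28981.
True dip = arctan(1.28981) = 52.2°, dipping toward SW (azimuth ≈ 218°).

52.2°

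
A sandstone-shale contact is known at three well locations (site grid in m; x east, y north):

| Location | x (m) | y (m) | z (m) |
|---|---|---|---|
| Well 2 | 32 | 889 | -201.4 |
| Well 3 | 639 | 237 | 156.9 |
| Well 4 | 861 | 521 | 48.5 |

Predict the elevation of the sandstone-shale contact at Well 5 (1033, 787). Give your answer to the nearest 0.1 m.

-56.6 m

Let the plane be z = a·x + b·y + c.
Well 3−Well 2: 607a − 652b = 358.3;  Well 4−Well 2: 829a − 368b = 249.9.
Solving gives a = 0.098005, b = −0.458299.
Then c = -201.4 − a·32 − b·889 = 202.89.
At (1033, 787): z = 101.2 − 360.7 + 202.89 = -56.6 m.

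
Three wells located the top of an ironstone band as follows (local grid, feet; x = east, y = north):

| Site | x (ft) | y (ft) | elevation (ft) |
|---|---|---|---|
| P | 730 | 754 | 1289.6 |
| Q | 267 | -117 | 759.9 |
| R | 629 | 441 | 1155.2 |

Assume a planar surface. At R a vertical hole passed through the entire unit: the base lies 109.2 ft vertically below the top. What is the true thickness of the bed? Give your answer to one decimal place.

82.4 ft

Two edge vectors: P→Q = (-463, -871, -529.7), P→R = (-101, -313, -134.4).
Normal n = (P→Q) × (P→R) = (-48733.7, -8727.5, 56948).
So ∂z/∂x = −n_x/n_z = 0.85576 and ∂z/∂y = −n_y/n_z = 0.15325.
|∇z| = √(a²+b²) = 0.86937, so dip δ = arctan(0.86937) = 41.00°.
True thickness = vertical thickness × cos δ = 109.2 × cos 41.00° = 82.4 ft.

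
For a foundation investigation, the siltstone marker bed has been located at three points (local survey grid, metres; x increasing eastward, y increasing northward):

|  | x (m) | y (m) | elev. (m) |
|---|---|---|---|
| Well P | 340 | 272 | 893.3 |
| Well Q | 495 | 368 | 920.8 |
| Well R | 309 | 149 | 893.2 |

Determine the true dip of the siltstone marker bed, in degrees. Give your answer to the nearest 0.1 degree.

12.2°

Let the plane be z = a·x + b·y + c.
Well Q−Well P: 155a + 96b = 27.5;  Well R−Well P: −31a − 123b = −0.1.
Solving gives a = 0.20964, b = −0.05202.
Gradient magnitude |∇z| = √(a² + b²) = √(0.04395 + 0.00271) = 0.21600.
True dip = arctan(0.21600) = 12.2°, dipping toward WNW (azimuth ≈ 284°).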